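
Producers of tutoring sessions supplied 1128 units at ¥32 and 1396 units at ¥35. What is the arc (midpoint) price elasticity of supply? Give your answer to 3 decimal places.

2.371

ΔQ = 1396 − 1128 = 268; ΔP = 35 − 32 = 3.
Midpoints: P̄ = 33.50, Q̄ = 1262.0.
ε_s = (ΔQ/ΔP)(P̄/Q̄) = (268/3)(33.50/1262.0).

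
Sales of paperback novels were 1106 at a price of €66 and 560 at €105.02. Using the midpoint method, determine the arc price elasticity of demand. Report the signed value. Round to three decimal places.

ΔQ = 560 − 1106 = -546; ΔP = 105.02 − 66 = 39.02.
Midpoints: P̄ = 85.51, Q̄ = 833.0.
ε = (ΔQ/ΔP)(P̄/Q̄) = (-546/39.02)(85.51/833.0).

-1.436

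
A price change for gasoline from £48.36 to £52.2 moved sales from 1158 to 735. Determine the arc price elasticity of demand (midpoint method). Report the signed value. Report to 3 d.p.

-5.852

ΔQ = 735 − 1158 = -423; ΔP = 52.2 − 48.36 = 3.84.
Midpoints: P̄ = 50.28, Q̄ = 946.5.
ε = (ΔQ/ΔP)(P̄/Q̄) = (-423/3.84)(50.28/946.5).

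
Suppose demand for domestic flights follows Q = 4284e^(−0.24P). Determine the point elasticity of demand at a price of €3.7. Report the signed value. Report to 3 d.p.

-0.888

At P = 3.7, Q = 1762.771.
dQ/dP = −0.24·4284e^(−0.24P) = −0.24Q = -423.065.
ε = (dQ/dP)(P/Q) = (-423.065)(3.7/1762.771).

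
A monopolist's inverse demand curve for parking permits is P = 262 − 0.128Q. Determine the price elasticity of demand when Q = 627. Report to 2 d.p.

At Q = 627, P = 262 − 0.128(627) = 181.74.
dP/dQ = −0.128, so dQ/dP = 1/(−0.128) = -7.812.
ε = (dQ/dP)(P/Q) = (-7.812)(181.74/627).

-2.26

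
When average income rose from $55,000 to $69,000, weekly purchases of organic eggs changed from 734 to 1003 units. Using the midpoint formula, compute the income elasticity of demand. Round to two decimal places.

ΔQ = 269, ΔI = 14000. Midpoints: Ī = 62,000, Q̄ = 868.5.
ε_I = (ΔQ/ΔI)(Ī/Q̄) = (269/14000)(62000/868.5).

1.37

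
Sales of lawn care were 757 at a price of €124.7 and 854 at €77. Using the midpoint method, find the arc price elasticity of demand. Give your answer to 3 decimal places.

ΔQ = 854 − 757 = 97; ΔP = 77 − 124.7 = -47.7.
Midpoints: P̄ = 100.85, Q̄ = 805.5.
ε = (ΔQ/ΔP)(P̄/Q̄) = (97/-47.7)(100.85/805.5).

-0.255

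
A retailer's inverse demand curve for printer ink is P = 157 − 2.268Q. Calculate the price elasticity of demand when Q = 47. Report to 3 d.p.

-0.473

At Q = 47, P = 157 − 2.268(47) = 50.40.
dP/dQ = −2.268, so dQ/dP = 1/(−2.268) = -0.441.
ε = (dQ/dP)(P/Q) = (-0.441)(50.40/47).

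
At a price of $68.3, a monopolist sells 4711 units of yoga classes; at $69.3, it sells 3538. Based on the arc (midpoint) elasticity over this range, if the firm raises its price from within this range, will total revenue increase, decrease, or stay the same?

Arc ε = (-1173/1)(68.80/4124.5) ≈ -19.567.
|ε| = 19.57 > 1, so demand is elastic. A price rise therefore reduces total revenue.

decrease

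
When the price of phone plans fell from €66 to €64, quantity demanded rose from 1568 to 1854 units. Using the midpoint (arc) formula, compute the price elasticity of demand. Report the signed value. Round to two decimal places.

ΔQ = 1854 − 1568 = 286; ΔP = 64 − 66 = -2.
Midpoints: P̄ = 65.00, Q̄ = 1711.0.
ε = (ΔQ/ΔP)(P̄/Q̄) = (286/-2)(65.00/1711.0).

-5.43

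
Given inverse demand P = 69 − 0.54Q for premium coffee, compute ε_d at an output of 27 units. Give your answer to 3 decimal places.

At Q = 27, P = 69 − 0.54(27) = 54.42.
dP/dQ = −0.54, so dQ/dP = 1/(−0.54) = -1.852.
ε = (dQ/dP)(P/Q) = (-1.852)(54.42/27).

-3.733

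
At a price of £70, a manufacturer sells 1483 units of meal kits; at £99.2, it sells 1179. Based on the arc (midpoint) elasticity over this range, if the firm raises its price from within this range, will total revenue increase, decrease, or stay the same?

Arc ε = (-304/29.2)(84.60/1331.0) ≈ -0.662.
|ε| = 0.66 < 1, so demand is inelastic. A price rise therefore raises total revenue.

increase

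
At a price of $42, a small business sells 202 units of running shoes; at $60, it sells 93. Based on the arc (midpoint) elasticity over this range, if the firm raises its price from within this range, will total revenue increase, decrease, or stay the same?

Arc ε = (-109/18)(51.00/147.5) ≈ -2.094.
|ε| = 2.09 > 1, so demand is elastic. A price rise therefore reduces total revenue.

decrease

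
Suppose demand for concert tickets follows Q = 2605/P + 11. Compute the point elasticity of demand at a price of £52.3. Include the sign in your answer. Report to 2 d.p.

At P = 52.3, Q = 60.809.
dQ/dP = −2605/P² = -0.952.
ε = (dQ/dP)(P/Q) = (-0.952)(52.3/60.809).
|ε| < 1, so demand is inelastic at this price.

-0.82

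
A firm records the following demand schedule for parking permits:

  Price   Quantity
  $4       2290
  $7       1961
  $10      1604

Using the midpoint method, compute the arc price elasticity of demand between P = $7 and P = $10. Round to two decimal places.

-0.57

At P = 7, Q = 1961; at P = 10, Q = 1604.
ΔQ = -357, ΔP = 3. Midpoints: P̄ = 8.50, Q̄ = 1782.5.
ε = (ΔQ/ΔP)(P̄/Q̄) = (-357/3)(8.50/1782.5).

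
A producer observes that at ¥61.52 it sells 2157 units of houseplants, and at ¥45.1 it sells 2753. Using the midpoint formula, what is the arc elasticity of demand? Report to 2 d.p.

ΔQ = 2753 − 2157 = 596; ΔP = 45.1 − 61.52 = -16.42.
Midpoints: P̄ = 53.31, Q̄ = 2455.0.
ε = (ΔQ/ΔP)(P̄/Q̄) = (596/-16.42)(53.31/2455.0).

-0.79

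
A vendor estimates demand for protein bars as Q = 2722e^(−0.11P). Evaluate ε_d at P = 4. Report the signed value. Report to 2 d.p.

-0.44

At P = 4, Q = 1753.067.
dQ/dP = −0.11·2722e^(−0.11P) = −0.11Q = -192.837.
ε = (dQ/dP)(P/Q) = (-192.837)(4/1753.067).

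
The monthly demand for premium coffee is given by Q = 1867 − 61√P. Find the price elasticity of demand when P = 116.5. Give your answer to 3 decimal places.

At P = 116.5, Q = 1208.595.
dQ/dP = −61/(2√P) = -2.826.
ε = (dQ/dP)(P/Q) = (-2.826)(116.5/1208.595).
|ε| < 1, so demand is inelastic at this price.

-0.272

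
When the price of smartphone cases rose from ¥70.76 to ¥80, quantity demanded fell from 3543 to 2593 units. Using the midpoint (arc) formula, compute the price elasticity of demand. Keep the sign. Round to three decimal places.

ΔQ = 2593 − 3543 = -950; ΔP = 80 − 70.76 = 9.24.
Midpoints: P̄ = 75.38, Q̄ = 3068.0.
ε = (ΔQ/ΔP)(P̄/Q̄) = (-950/9.24)(75.38/3068.0).

-2.526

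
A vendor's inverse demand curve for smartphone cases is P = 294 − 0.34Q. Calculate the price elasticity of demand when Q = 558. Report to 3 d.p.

At Q = 558, P = 294 − 0.34(558) = 104.28.
dP/dQ = −0.34, so dQ/dP = 1/(−0.34) = -2.941.
ε = (dQ/dP)(P/Q) = (-2.941)(104.28/558).

-0.550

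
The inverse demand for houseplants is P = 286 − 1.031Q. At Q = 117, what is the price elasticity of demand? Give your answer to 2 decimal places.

At Q = 117, P = 286 − 1.031(117) = 165.37.
dP/dQ = −1.031, so dQ/dP = 1/(−1.031) = -0.970.
ε = (dQ/dP)(P/Q) = (-0.970)(165.37/117).

-1.37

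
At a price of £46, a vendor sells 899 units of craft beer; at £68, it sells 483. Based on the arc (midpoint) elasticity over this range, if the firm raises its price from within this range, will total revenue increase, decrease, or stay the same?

Arc ε = (-416/22)(57.00/691.0) ≈ -1.560.
|ε| = 1.56 > 1, so demand is elastic. A price rise therefore reduces total revenue.

decrease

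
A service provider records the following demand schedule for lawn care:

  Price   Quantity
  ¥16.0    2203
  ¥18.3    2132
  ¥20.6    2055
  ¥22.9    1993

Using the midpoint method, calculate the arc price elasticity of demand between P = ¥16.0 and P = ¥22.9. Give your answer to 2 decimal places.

-0.28

At P = 16.0, Q = 2203; at P = 22.9, Q = 1993.
ΔQ = -210, ΔP = 6.9. Midpoints: P̄ = 19.45, Q̄ = 2098.0.
ε = (ΔQ/ΔP)(P̄/Q̄) = (-210/6.9)(19.45/2098.0).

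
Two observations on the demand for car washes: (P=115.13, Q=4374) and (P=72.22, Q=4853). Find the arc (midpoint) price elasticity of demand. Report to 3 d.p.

ΔQ = 4853 − 4374 = 479; ΔP = 72.22 − 115.13 = -42.91.
Midpoints: P̄ = 93.67, Q̄ = 4613.5.
ε = (ΔQ/ΔP)(P̄/Q̄) = (479/-42.91)(93.67/4613.5).

-0.227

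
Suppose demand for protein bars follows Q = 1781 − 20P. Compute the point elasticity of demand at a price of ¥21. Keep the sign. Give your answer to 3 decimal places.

At P = 21, Q = 1361.
dQ/dP = −20.
ε = (dQ/dP)(P/Q) = (-20)(21/1361).

-0.309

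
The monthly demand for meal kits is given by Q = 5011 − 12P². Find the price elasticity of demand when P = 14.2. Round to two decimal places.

At P = 14.2, Q = 2591.320.
dQ/dP = −24P = -340.800.
ε = (dQ/dP)(P/Q) = (-340.800)(14.2/2591.320).

-1.87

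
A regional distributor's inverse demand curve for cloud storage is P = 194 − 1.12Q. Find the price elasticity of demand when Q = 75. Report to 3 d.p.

At Q = 75, P = 194 − 1.12(75) = 110.00.
dP/dQ = −1.12, so dQ/dP = 1/(−1.12) = -0.893.
ε = (dQ/dP)(P/Q) = (-0.893)(110.00/75).

-1.310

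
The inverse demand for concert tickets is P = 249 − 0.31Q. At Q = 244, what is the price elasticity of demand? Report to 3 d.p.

-2.292

At Q = 244, P = 249 − 0.31(244) = 173.36.
dP/dQ = −0.31, so dQ/dP = 1/(−0.31) = -3.226.
ε = (dQ/dP)(P/Q) = (-3.226)(173.36/244).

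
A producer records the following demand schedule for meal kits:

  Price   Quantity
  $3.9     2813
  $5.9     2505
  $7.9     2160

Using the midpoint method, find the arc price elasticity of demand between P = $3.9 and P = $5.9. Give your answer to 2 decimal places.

At P = 3.9, Q = 2813; at P = 5.9, Q = 2505.
ΔQ = -308, ΔP = 2.0. Midpoints: P̄ = 4.90, Q̄ = 2659.0.
ε = (ΔQ/ΔP)(P̄/Q̄) = (-308/2.0)(4.90/2659.0).

-0.28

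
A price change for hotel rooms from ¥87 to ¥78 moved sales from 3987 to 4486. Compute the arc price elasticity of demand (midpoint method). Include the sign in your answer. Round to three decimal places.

ΔQ = 4486 − 3987 = 499; ΔP = 78 − 87 = -9.
Midpoints: P̄ = 82.50, Q̄ = 4236.5.
ε = (ΔQ/ΔP)(P̄/Q̄) = (499/-9)(82.50/4236.5).

-1.080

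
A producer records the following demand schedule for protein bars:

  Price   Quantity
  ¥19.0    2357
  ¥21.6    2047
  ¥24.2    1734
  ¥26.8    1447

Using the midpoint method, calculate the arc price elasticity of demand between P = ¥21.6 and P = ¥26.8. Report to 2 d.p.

At P = 21.6, Q = 2047; at P = 26.8, Q = 1447.
ΔQ = -600, ΔP = 5.2. Midpoints: P̄ = 24.20, Q̄ = 1747.0.
ε = (ΔQ/ΔP)(P̄/Q̄) = (-600/5.2)(24.20/1747.0).

-1.60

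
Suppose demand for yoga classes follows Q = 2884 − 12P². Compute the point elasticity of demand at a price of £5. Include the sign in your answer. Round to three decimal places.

At P = 5, Q = 2584.
dQ/dP = −24P = -120.
ε = (dQ/dP)(P/Q) = (-120)(5/2584).

-0.232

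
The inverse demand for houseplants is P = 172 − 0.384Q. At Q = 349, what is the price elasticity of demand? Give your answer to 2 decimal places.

-0.28

At Q = 349, P = 172 − 0.384(349) = 37.98.
dP/dQ = −0.384, so dQ/dP = 1/(−0.384) = -2.604.
ε = (dQ/dP)(P/Q) = (-2.604)(37.98/349).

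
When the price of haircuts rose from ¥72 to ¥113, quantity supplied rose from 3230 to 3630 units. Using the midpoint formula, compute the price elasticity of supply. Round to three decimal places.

ΔQ = 3630 − 3230 = 400; ΔP = 113 − 72 = 41.
Midpoints: P̄ = 92.50, Q̄ = 3430.0.
ε_s = (ΔQ/ΔP)(P̄/Q̄) = (400/41)(92.50/3430.0).

0.263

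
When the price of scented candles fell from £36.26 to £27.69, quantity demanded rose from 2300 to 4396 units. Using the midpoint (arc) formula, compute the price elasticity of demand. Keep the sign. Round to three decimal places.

-2.336

ΔQ = 4396 − 2300 = 2096; ΔP = 27.69 − 36.26 = -8.57.
Midpoints: P̄ = 31.98, Q̄ = 3348.0.
ε = (ΔQ/ΔP)(P̄/Q̄) = (2096/-8.57)(31.98/3348.0).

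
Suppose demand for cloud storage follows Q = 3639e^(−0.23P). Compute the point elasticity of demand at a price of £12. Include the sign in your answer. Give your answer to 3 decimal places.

-2.760

At P = 12, Q = 230.319.
dQ/dP = −0.23·3639e^(−0.23P) = −0.23Q = -52.973.
ε = (dQ/dP)(P/Q) = (-52.973)(12/230.319).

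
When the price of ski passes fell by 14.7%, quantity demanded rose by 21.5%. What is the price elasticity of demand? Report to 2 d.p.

-1.46

ε = %ΔQ / %ΔP = (21.5)/(-14.7) = -1.463.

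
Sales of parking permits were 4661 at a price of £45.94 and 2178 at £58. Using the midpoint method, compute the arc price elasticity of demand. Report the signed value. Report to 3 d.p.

-3.129

ΔQ = 2178 − 4661 = -2483; ΔP = 58 − 45.94 = 12.06.
Midpoints: P̄ = 51.97, Q̄ = 3419.5.
ε = (ΔQ/ΔP)(P̄/Q̄) = (-2483/12.06)(51.97/3419.5).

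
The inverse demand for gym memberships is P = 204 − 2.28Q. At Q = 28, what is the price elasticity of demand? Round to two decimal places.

At Q = 28, P = 204 − 2.28(28) = 140.16.
dP/dQ = −2.28, so dQ/dP = 1/(−2.28) = -0.439.
ε = (dQ/dP)(P/Q) = (-0.439)(140.16/28).

-2.20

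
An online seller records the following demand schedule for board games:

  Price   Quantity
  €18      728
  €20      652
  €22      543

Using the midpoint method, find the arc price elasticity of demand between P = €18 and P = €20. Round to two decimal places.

At P = 18, Q = 728; at P = 20, Q = 652.
ΔQ = -76, ΔP = 2. Midpoints: P̄ = 19.00, Q̄ = 690.0.
ε = (ΔQ/ΔP)(P̄/Q̄) = (-76/2)(19.00/690.0).

-1.05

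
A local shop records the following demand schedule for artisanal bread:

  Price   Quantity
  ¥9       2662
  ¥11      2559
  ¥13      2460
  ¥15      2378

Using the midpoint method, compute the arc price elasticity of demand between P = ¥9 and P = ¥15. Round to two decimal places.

At P = 9, Q = 2662; at P = 15, Q = 2378.
ΔQ = -284, ΔP = 6. Midpoints: P̄ = 12.00, Q̄ = 2520.0.
ε = (ΔQ/ΔP)(P̄/Q̄) = (-284/6)(12.00/2520.0).

-0.23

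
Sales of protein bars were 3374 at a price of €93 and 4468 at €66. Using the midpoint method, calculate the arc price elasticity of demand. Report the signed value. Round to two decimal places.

-0.82

ΔQ = 4468 − 3374 = 1094; ΔP = 66 − 93 = -27.
Midpoints: P̄ = 79.50, Q̄ = 3921.0.
ε = (ΔQ/ΔP)(P̄/Q̄) = (1094/-27)(79.50/3921.0).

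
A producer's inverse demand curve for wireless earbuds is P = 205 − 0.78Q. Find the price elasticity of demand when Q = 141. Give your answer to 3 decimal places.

-0.864

At Q = 141, P = 205 − 0.78(141) = 95.02.
dP/dQ = −0.78, so dQ/dP = 1/(−0.78) = -1.282.
ε = (dQ/dP)(P/Q) = (-1.282)(95.02/141).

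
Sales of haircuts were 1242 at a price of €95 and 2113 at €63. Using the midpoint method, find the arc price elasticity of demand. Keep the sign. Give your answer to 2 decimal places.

-1.28

ΔQ = 2113 − 1242 = 871; ΔP = 63 − 95 = -32.
Midpoints: P̄ = 79.00, Q̄ = 1677.5.
ε = (ΔQ/ΔP)(P̄/Q̄) = (871/-32)(79.00/1677.5).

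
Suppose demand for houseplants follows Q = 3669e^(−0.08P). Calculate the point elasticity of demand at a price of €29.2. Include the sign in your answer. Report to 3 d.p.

-2.336

At P = 29.2, Q = 354.843.
dQ/dP = −0.08·3669e^(−0.08P) = −0.08Q = -28.387.
ε = (dQ/dP)(P/Q) = (-28.387)(29.2/354.843).
|ε| > 1, so demand is elastic at this price.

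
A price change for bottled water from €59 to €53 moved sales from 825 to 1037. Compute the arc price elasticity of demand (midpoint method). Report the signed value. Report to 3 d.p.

-2.125

ΔQ = 1037 − 825 = 212; ΔP = 53 − 59 = -6.
Midpoints: P̄ = 56.00, Q̄ = 931.0.
ε = (ΔQ/ΔP)(P̄/Q̄) = (212/-6)(56.00/931.0).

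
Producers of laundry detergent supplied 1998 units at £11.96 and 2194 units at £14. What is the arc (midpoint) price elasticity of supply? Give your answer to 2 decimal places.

0.59

ΔQ = 2194 − 1998 = 196; ΔP = 14 − 11.96 = 2.04.
Midpoints: P̄ = 12.98, Q̄ = 2096.0.
ε_s = (ΔQ/ΔP)(P̄/Q̄) = (196/2.04)(12.98/2096.0).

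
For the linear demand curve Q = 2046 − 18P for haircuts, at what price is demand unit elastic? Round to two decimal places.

56.83

For linear demand Q = a − bP, ε = −bP/(a − bP). |ε| = 1 when bP = a − bP, i.e. P = a/(2b).
P = 2046/(2·18) = 2046/36 = 56.8333.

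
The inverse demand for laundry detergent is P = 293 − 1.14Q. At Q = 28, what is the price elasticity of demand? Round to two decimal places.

-8.18

At Q = 28, P = 293 − 1.14(28) = 261.08.
dP/dQ = −1.14, so dQ/dP = 1/(−1.14) = -0.877.
ε = (dQ/dP)(P/Q) = (-0.877)(261.08/28).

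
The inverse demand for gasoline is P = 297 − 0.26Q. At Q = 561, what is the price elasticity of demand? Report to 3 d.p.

-1.036

At Q = 561, P = 297 − 0.26(561) = 151.14.
dP/dQ = −0.26, so dQ/dP = 1/(−0.26) = -3.846.
ε = (dQ/dP)(P/Q) = (-3.846)(151.14/561).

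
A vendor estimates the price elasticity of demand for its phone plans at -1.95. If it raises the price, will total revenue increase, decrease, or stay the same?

decrease

|ε| = 1.95 > 1, so demand is elastic. A price rise therefore reduces total revenue.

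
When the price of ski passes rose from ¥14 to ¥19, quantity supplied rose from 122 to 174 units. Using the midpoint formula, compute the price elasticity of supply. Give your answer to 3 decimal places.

1.159

ΔQ = 174 − 122 = 52; ΔP = 19 − 14 = 5.
Midpoints: P̄ = 16.50, Q̄ = 148.0.
ε_s = (ΔQ/ΔP)(P̄/Q̄) = (52/5)(16.50/148.0).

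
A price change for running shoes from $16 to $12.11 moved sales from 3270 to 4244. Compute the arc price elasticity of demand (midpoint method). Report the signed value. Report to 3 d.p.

-0.937

ΔQ = 4244 − 3270 = 974; ΔP = 12.11 − 16 = -3.89.
Midpoints: P̄ = 14.05, Q̄ = 3757.0.
ε = (ΔQ/ΔP)(P̄/Q̄) = (974/-3.89)(14.05/3757.0).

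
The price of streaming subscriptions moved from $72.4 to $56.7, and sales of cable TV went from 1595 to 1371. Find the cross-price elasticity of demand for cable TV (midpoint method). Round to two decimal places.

0.62

ΔQ_x = 1371 − 1595 = -224; ΔP_y = 56.7 − 72.4 = -15.7.
Midpoints: P̄_y = 64.55, Q̄_x = 1483.0.
ε_xy = (ΔQ_x/ΔP_y)(P̄_y/Q̄_x) = (-224/-15.7)(64.55/1483.0).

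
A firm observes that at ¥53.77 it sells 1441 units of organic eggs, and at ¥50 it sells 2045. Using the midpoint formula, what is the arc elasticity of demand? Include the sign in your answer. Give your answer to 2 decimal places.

ΔQ = 2045 − 1441 = 604; ΔP = 50 − 53.77 = -3.77.
Midpoints: P̄ = 51.89, Q̄ = 1743.0.
ε = (ΔQ/ΔP)(P̄/Q̄) = (604/-3.77)(51.89/1743.0).

-4.77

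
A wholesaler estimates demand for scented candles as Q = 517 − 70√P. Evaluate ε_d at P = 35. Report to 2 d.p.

At P = 35, Q = 102.874.
dQ/dP = −70/(2√P) = -5.916.
ε = (dQ/dP)(P/Q) = (-5.916)(35/102.874).

-2.01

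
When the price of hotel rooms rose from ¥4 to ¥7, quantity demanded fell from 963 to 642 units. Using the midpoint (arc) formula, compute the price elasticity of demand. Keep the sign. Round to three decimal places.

-0.733

ΔQ = 642 − 963 = -321; ΔP = 7 − 4 = 3.
Midpoints: P̄ = 5.50, Q̄ = 802.5.
ε = (ΔQ/ΔP)(P̄/Q̄) = (-321/3)(5.50/802.5).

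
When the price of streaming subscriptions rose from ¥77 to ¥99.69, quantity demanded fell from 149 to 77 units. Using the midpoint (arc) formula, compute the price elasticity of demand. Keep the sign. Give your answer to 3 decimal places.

-2.481

ΔQ = 77 − 149 = -72; ΔP = 99.69 − 77 = 22.69.
Midpoints: P̄ = 88.34, Q̄ = 113.0.
ε = (ΔQ/ΔP)(P̄/Q̄) = (-72/22.69)(88.34/113.0).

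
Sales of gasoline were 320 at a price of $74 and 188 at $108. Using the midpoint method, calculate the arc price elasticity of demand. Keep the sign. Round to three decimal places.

ΔQ = 188 − 320 = -132; ΔP = 108 − 74 = 34.
Midpoints: P̄ = 91.00, Q̄ = 254.0.
ε = (ΔQ/ΔP)(P̄/Q̄) = (-132/34)(91.00/254.0).

-1.391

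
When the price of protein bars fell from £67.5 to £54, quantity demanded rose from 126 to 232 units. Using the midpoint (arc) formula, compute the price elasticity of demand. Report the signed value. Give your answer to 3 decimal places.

-2.665

ΔQ = 232 − 126 = 106; ΔP = 54 − 67.5 = -13.5.
Midpoints: P̄ = 60.75, Q̄ = 179.0.
ε = (ΔQ/ΔP)(P̄/Q̄) = (106/-13.5)(60.75/179.0).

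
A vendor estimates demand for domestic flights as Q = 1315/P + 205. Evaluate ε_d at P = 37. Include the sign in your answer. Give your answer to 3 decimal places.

-0.148

At P = 37, Q = 240.541.
dQ/dP = −1315/P² = -0.961.
ε = (dQ/dP)(P/Q) = (-0.961)(37/240.541).
|ε| < 1, so demand is inelastic at this price.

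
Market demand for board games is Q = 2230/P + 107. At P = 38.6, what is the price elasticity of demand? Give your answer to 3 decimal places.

At P = 38.6, Q = 164.772.
dQ/dP = −2230/P² = -1.497.
ε = (dQ/dP)(P/Q) = (-1.497)(38.6/164.772).
|ε| < 1, so demand is inelastic at this price.

-0.351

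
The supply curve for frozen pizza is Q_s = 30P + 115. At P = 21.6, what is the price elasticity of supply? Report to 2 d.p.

At P = 21.6, Q_s = 763.
dQ_s/dP = 30.
ε_s = (dQ_s/dP)(P/Q_s) = (30)(21.6/763).

0.85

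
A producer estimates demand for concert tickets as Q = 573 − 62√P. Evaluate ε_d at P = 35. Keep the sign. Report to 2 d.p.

At P = 35, Q = 206.203.
dQ/dP = −62/(2√P) = -5.240.
ε = (dQ/dP)(P/Q) = (-5.240)(35/206.203).
|ε| < 1, so demand is inelastic at this price.

-0.89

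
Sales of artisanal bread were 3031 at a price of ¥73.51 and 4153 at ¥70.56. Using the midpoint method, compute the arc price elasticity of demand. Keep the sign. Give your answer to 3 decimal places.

ΔQ = 4153 − 3031 = 1122; ΔP = 70.56 − 73.51 = -2.95.
Midpoints: P̄ = 72.03, Q̄ = 3592.0.
ε = (ΔQ/ΔP)(P̄/Q̄) = (1122/-2.95)(72.03/3592.0).

-7.627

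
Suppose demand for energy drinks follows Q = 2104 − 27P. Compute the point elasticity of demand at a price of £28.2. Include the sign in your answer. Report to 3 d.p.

-0.567

At P = 28.2, Q = 1342.600.
dQ/dP = −27.
ε = (dQ/dP)(P/Q) = (-27)(28.2/1342.600).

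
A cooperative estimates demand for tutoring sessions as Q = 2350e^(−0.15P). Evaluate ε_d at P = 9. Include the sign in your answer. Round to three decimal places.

-1.350

At P = 9, Q = 609.215.
dQ/dP = −0.15·2350e^(−0.15P) = −0.15Q = -91.382.
ε = (dQ/dP)(P/Q) = (-91.382)(9/609.215).
|ε| > 1, so demand is elastic at this price.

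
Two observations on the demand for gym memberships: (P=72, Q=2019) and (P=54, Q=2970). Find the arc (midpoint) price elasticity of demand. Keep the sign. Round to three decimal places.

ΔQ = 2970 − 2019 = 951; ΔP = 54 − 72 = -18.
Midpoints: P̄ = 63.00, Q̄ = 2494.5.
ε = (ΔQ/ΔP)(P̄/Q̄) = (951/-18)(63.00/2494.5).

-1.334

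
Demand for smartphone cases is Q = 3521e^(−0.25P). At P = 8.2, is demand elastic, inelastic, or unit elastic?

Q = 453.276, dQ/dP = -113.319.
ε = (dQ/dP)(P/Q) ≈ -2.050.
|ε| = 2.05 > 1.

elastic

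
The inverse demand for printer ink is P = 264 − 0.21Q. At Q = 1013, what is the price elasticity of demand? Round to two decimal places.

At Q = 1013, P = 264 − 0.21(1013) = 51.27.
dP/dQ = −0.21, so dQ/dP = 1/(−0.21) = -4.762.
ε = (dQ/dP)(P/Q) = (-4.762)(51.27/1013).

-0.24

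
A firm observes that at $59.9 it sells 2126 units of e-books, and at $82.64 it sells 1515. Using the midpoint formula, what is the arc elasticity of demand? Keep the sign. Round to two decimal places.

ΔQ = 1515 − 2126 = -611; ΔP = 82.64 − 59.9 = 22.74.
Midpoints: P̄ = 71.27, Q̄ = 1820.5.
ε = (ΔQ/ΔP)(P̄/Q̄) = (-611/22.74)(71.27/1820.5).

-1.05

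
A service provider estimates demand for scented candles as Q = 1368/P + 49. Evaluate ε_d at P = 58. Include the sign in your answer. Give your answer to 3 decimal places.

-0.325

At P = 58, Q = 72.586.
dQ/dP = −1368/P² = -0.407.
ε = (dQ/dP)(P/Q) = (-0.407)(58/72.586).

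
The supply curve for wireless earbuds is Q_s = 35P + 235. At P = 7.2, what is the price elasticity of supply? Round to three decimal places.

0.517

At P = 7.2, Q_s = 487.
dQ_s/dP = 35.
ε_s = (dQ_s/dP)(P/Q_s) = (35)(7.2/487).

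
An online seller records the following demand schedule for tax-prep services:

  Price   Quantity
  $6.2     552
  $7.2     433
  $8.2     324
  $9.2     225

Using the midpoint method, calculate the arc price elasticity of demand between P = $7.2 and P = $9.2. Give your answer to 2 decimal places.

At P = 7.2, Q = 433; at P = 9.2, Q = 225.
ΔQ = -208, ΔP = 2.0. Midpoints: P̄ = 8.20, Q̄ = 329.0.
ε = (ΔQ/ΔP)(P̄/Q̄) = (-208/2.0)(8.20/329.0).

-2.59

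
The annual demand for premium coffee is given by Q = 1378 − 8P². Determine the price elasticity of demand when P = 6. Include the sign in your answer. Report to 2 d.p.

-0.53

At P = 6, Q = 1090.
dQ/dP = −16P = -96.
ε = (dQ/dP)(P/Q) = (-96)(6/1090).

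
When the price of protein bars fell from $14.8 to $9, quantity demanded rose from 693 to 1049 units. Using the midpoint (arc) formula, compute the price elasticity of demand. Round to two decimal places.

-0.84

ΔQ = 1049 − 693 = 356; ΔP = 9 − 14.8 = -5.8.
Midpoints: P̄ = 11.90, Q̄ = 871.0.
ε = (ΔQ/ΔP)(P̄/Q̄) = (356/-5.8)(11.90/871.0).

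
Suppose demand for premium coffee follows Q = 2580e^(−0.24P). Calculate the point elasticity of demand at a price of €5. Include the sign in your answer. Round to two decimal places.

-1.20

At P = 5, Q = 777.081.
dQ/dP = −0.24·2580e^(−0.24P) = −0.24Q = -186.499.
ε = (dQ/dP)(P/Q) = (-186.499)(5/777.081).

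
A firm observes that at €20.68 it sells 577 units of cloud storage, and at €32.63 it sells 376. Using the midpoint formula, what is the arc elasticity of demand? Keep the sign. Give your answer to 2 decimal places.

ΔQ = 376 − 577 = -201; ΔP = 32.63 − 20.68 = 11.95.
Midpoints: P̄ = 26.66, Q̄ = 476.5.
ε = (ΔQ/ΔP)(P̄/Q̄) = (-201/11.95)(26.66/476.5).

-0.94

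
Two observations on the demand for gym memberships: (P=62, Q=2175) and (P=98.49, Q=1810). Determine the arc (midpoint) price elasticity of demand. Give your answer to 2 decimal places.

-0.40

ΔQ = 1810 − 2175 = -365; ΔP = 98.49 − 62 = 36.49.
Midpoints: P̄ = 80.25, Q̄ = 1992.5.
ε = (ΔQ/ΔP)(P̄/Q̄) = (-365/36.49)(80.25/1992.5).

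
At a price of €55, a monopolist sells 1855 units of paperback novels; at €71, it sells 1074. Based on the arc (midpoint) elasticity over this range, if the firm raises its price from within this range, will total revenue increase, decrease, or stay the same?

Arc ε = (-781/16)(63.00/1464.5) ≈ -2.100.
|ε| = 2.10 > 1, so demand is elastic. A price rise therefore reduces total revenue.

decrease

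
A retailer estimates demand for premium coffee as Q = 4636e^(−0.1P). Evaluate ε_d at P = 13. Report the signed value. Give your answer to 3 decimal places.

At P = 13, Q = 1263.457.
dQ/dP = −0.1·4636e^(−0.1P) = −0.1Q = -126.346.
ε = (dQ/dP)(P/Q) = (-126.346)(13/1263.457).

-1.300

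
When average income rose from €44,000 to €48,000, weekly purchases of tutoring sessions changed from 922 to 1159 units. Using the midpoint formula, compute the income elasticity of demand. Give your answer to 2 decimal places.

2.62

ΔQ = 237, ΔI = 4000. Midpoints: Ī = 46,000, Q̄ = 1040.5.
ε_I = (ΔQ/ΔI)(Ī/Q̄) = (237/4000)(46000/1040.5).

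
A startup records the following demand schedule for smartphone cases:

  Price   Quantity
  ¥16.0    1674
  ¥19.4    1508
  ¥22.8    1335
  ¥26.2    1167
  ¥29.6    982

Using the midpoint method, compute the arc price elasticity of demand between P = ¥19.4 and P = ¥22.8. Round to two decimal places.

At P = 19.4, Q = 1508; at P = 22.8, Q = 1335.
ΔQ = -173, ΔP = 3.4. Midpoints: P̄ = 21.10, Q̄ = 1421.5.
ε = (ΔQ/ΔP)(P̄/Q̄) = (-173/3.4)(21.10/1421.5).

-0.76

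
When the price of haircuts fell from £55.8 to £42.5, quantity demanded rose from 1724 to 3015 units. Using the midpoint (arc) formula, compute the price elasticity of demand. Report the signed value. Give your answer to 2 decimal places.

ΔQ = 3015 − 1724 = 1291; ΔP = 42.5 − 55.8 = -13.3.
Midpoints: P̄ = 49.15, Q̄ = 2369.5.
ε = (ΔQ/ΔP)(P̄/Q̄) = (1291/-13.3)(49.15/2369.5).

-2.01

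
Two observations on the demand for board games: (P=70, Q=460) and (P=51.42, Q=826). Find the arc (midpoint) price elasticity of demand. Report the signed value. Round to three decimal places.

ΔQ = 826 − 460 = 366; ΔP = 51.42 − 70 = -18.58.
Midpoints: P̄ = 60.71, Q̄ = 643.0.
ε = (ΔQ/ΔP)(P̄/Q̄) = (366/-18.58)(60.71/643.0).

-1.860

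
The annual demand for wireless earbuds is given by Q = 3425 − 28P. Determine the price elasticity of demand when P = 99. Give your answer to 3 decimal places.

-4.245

At P = 99, Q = 653.
dQ/dP = −28.
ε = (dQ/dP)(P/Q) = (-28)(99/653).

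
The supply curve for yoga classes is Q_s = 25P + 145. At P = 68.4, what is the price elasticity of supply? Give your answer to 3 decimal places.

At P = 68.4, Q_s = 1855.
dQ_s/dP = 25.
ε_s = (dQ_s/dP)(P/Q_s) = (25)(68.4/1855).

0.922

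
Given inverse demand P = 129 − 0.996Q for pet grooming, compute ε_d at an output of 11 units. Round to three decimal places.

-10.774

At Q = 11, P = 129 − 0.996(11) = 118.04.
dP/dQ = −0.996, so dQ/dP = 1/(−0.996) = -1.004.
ε = (dQ/dP)(P/Q) = (-1.004)(118.04/11).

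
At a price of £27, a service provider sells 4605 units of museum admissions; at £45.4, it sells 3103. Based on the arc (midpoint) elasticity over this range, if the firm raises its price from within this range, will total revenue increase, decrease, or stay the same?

increase

Arc ε = (-1502/18.4)(36.20/3854.0) ≈ -0.767.
|ε| = 0.77 < 1, so demand is inelastic. A price rise therefore raises total revenue.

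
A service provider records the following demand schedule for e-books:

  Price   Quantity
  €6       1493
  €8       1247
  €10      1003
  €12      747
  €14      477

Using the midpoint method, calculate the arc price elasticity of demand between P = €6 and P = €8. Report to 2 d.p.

At P = 6, Q = 1493; at P = 8, Q = 1247.
ΔQ = -246, ΔP = 2. Midpoints: P̄ = 7.00, Q̄ = 1370.0.
ε = (ΔQ/ΔP)(P̄/Q̄) = (-246/2)(7.00/1370.0).

-0.63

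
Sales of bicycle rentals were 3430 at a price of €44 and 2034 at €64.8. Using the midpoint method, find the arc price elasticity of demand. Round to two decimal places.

ΔQ = 2034 − 3430 = -1396; ΔP = 64.8 − 44 = 20.8.
Midpoints: P̄ = 54.40, Q̄ = 2732.0.
ε = (ΔQ/ΔP)(P̄/Q̄) = (-1396/20.8)(54.40/2732.0).

-1.34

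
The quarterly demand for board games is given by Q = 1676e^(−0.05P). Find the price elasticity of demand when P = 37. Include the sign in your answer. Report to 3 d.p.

-1.850

At P = 37, Q = 263.529.
dQ/dP = −0.05·1676e^(−0.05P) = −0.05Q = -13.176.
ε = (dQ/dP)(P/Q) = (-13.176)(37/263.529).
|ε| > 1, so demand is elastic at this price.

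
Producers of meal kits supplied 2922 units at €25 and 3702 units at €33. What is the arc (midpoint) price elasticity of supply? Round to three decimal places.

0.854

ΔQ = 3702 − 2922 = 780; ΔP = 33 − 25 = 8.
Midpoints: P̄ = 29.00, Q̄ = 3312.0.
ε_s = (ΔQ/ΔP)(P̄/Q̄) = (780/8)(29.00/3312.0).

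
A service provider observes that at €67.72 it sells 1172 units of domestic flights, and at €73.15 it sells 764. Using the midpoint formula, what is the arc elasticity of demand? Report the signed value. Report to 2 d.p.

-5.47

ΔQ = 764 − 1172 = -408; ΔP = 73.15 − 67.72 = 5.43.
Midpoints: P̄ = 70.44, Q̄ = 968.0.
ε = (ΔQ/ΔP)(P̄/Q̄) = (-408/5.43)(70.44/968.0).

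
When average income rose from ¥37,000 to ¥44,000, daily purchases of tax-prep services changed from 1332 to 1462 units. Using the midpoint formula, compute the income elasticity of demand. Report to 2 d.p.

0.54

ΔQ = 130, ΔI = 7000. Midpoints: Ī = 40,500, Q̄ = 1397.0.
ε_I = (ΔQ/ΔI)(Ī/Q̄) = (130/7000)(40500/1397.0).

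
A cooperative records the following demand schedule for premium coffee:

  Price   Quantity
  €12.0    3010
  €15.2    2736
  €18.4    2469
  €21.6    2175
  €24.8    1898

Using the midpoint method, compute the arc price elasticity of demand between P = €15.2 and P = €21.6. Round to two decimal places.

At P = 15.2, Q = 2736; at P = 21.6, Q = 2175.
ΔQ = -561, ΔP = 6.4. Midpoints: P̄ = 18.40, Q̄ = 2455.5.
ε = (ΔQ/ΔP)(P̄/Q̄) = (-561/6.4)(18.40/2455.5).

-0.66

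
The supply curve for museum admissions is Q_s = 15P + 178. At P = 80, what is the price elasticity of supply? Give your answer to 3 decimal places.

0.871

At P = 80, Q_s = 1378.
dQ_s/dP = 15.
ε_s = (dQ_s/dP)(P/Q_s) = (15)(80/1378).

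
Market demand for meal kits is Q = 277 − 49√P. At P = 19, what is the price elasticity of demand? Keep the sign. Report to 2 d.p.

-1.68

At P = 19, Q = 63.414.
dQ/dP = −49/(2√P) = -5.621.
ε = (dQ/dP)(P/Q) = (-5.621)(19/63.414).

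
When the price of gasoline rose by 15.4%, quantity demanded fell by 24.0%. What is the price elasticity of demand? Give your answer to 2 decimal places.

-1.56

ε = %ΔQ / %ΔP = (-24.0)/(15.4) = -1.558.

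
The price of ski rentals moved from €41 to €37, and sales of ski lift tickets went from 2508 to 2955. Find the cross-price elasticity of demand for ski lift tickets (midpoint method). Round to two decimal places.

-1.60

ΔQ_x = 2955 − 2508 = 447; ΔP_y = 37 − 41 = -4.
Midpoints: P̄_y = 39.00, Q̄_x = 2731.5.
ε_xy = (ΔQ_x/ΔP_y)(P̄_y/Q̄_x) = (447/-4)(39.00/2731.5).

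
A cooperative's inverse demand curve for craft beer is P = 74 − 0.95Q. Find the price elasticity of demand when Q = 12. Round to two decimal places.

At Q = 12, P = 74 − 0.95(12) = 62.60.
dP/dQ = −0.95, so dQ/dP = 1/(−0.95) = -1.053.
ε = (dQ/dP)(P/Q) = (-1.053)(62.60/12).

-5.49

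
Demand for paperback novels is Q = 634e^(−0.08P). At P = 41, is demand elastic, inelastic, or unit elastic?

elastic

Q = 23.856, dQ/dP = -1.909.
ε = (dQ/dP)(P/Q) ≈ -3.280.
|ε| = 3.28 > 1.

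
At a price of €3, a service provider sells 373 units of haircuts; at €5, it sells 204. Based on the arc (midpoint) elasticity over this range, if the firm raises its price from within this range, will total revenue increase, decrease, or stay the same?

decrease

Arc ε = (-169/2)(4.00/288.5) ≈ -1.172.
|ε| = 1.17 > 1, so demand is elastic. A price rise therefore reduces total revenue.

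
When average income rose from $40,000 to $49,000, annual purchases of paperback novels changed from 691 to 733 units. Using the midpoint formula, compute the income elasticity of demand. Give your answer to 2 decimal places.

ΔQ = 42, ΔI = 9000. Midpoints: Ī = 44,500, Q̄ = 712.0.
ε_I = (ΔQ/ΔI)(Ī/Q̄) = (42/9000)(44500/712.0).

0.29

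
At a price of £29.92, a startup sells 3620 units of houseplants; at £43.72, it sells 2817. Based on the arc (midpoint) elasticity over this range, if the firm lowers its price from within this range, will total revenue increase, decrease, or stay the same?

decrease

Arc ε = (-803/13.8)(36.82/3218.5) ≈ -0.666.
|ε| = 0.67 < 1, so demand is inelastic. A price cut therefore reduces total revenue.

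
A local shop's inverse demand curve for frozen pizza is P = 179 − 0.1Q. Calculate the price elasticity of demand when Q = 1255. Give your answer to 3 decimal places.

-0.426

At Q = 1255, P = 179 − 0.1(1255) = 53.50.
dP/dQ = −0.1, so dQ/dP = 1/(−0.1) = -10.000.
ε = (dQ/dP)(P/Q) = (-10.000)(53.50/1255).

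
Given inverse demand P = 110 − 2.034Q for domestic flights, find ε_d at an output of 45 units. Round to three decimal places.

-0.202

At Q = 45, P = 110 − 2.034(45) = 18.47.
dP/dQ = −2.034, so dQ/dP = 1/(−2.034) = -0.492.
ε = (dQ/dP)(P/Q) = (-0.492)(18.47/45).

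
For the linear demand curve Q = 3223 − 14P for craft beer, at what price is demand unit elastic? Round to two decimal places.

115.11

For linear demand Q = a − bP, ε = −bP/(a − bP). |ε| = 1 when bP = a − bP, i.e. P = a/(2b).
P = 3223/(2·14) = 3223/28 = 115.1071.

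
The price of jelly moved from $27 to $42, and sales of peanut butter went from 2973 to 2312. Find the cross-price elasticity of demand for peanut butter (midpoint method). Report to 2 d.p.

-0.58

ΔQ_x = 2312 − 2973 = -661; ΔP_y = 42 − 27 = 15.
Midpoints: P̄_y = 34.50, Q̄_x = 2642.5.
ε_xy = (ΔQ_x/ΔP_y)(P̄_y/Q̄_x) = (-661/15)(34.50/2642.5).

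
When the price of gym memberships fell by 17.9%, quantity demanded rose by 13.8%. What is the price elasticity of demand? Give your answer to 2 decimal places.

-0.77

ε = %ΔQ / %ΔP = (13.8)/(-17.9) = -0.771.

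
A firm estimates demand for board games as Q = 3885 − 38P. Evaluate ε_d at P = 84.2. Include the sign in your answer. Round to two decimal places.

-4.67

At P = 84.2, Q = 685.400.
dQ/dP = −38.
ε = (dQ/dP)(P/Q) = (-38)(84.2/685.400).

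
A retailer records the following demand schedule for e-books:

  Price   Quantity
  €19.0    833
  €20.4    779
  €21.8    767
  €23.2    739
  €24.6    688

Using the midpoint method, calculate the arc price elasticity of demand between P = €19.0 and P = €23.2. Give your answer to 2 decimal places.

-0.60

At P = 19.0, Q = 833; at P = 23.2, Q = 739.
ΔQ = -94, ΔP = 4.2. Midpoints: P̄ = 21.10, Q̄ = 786.0.
ε = (ΔQ/ΔP)(P̄/Q̄) = (-94/4.2)(21.10/786.0).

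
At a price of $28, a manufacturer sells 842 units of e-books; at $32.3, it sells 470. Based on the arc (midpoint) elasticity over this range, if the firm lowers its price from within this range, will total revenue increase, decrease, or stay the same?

increase

Arc ε = (-372/4.3)(30.15/656.0) ≈ -3.976.
|ε| = 3.98 > 1, so demand is elastic. A price cut therefore raises total revenue.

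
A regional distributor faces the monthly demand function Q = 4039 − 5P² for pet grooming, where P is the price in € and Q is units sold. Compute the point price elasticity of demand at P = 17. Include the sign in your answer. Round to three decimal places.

-1.114

At P = 17, Q = 2594.
dQ/dP = −10P = -170.
ε = (dQ/dP)(P/Q) = (-170)(17/2594).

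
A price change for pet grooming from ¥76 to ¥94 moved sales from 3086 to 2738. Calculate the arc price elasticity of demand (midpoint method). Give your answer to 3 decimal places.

ΔQ = 2738 − 3086 = -348; ΔP = 94 − 76 = 18.
Midpoints: P̄ = 85.00, Q̄ = 2912.0.
ε = (ΔQ/ΔP)(P̄/Q̄) = (-348/18)(85.00/2912.0).

-0.564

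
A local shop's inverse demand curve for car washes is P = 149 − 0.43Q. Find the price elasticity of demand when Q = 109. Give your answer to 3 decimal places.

At Q = 109, P = 149 − 0.43(109) = 102.13.
dP/dQ = −0.43, so dQ/dP = 1/(−0.43) = -2.326.
ε = (dQ/dP)(P/Q) = (-2.326)(102.13/109).

-2.179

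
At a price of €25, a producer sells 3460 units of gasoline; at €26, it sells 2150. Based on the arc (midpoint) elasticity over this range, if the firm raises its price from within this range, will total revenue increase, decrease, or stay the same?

Arc ε = (-1310/1)(25.50/2805.0) ≈ -11.909.
|ε| = 11.91 > 1, so demand is elastic. A price rise therefore reduces total revenue.

decrease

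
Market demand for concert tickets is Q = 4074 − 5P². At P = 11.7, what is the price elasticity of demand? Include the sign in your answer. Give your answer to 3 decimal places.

-0.404

At P = 11.7, Q = 3389.550.
dQ/dP = −10P = -117.
ε = (dQ/dP)(P/Q) = (-117)(11.7/3389.550).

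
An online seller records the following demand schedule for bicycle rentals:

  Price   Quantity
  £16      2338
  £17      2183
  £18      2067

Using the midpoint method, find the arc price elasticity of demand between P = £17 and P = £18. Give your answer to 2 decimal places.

At P = 17, Q = 2183; at P = 18, Q = 2067.
ΔQ = -116, ΔP = 1. Midpoints: P̄ = 17.50, Q̄ = 2125.0.
ε = (ΔQ/ΔP)(P̄/Q̄) = (-116/1)(17.50/2125.0).

-0.96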